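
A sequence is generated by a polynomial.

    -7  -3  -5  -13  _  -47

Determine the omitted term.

Using the first 4 terms:
D1: 4, -2, -8
D2: -6, -6
Constant second difference = -6.
Extend forward: -8 − 6 = -14;  -13 − 14 = -27

-27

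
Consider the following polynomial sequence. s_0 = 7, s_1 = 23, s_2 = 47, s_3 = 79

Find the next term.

16 , 24 , 32
8 , 8
Constant second difference = 8, so extend:
32 + 8 = 40;  79 + 40 = 119

119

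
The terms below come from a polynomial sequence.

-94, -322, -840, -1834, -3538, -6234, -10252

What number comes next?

-15970

Δ: -228  -518  -994  -1704  -2696  -4018
Δ²: -290  -476  -710  -992  -1322
Δ³: -186  -234  -282  -330
Δ⁴: -48  -48  -48
The fourth differences are constant (-48).
-330 − 48 = -378;  -1322 − 378 = -1700;  -4018 − 1700 = -5718;  -10252 − 5718 = -15970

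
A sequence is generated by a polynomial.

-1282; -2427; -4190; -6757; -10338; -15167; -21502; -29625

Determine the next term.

-39842

First differences: -1145  -1763  -2567  -3581  -4829  -6335  -8123
Second differences: -618  -804  -1014  -1248  -1506  -1788
Third differences: -186  -210  -234  -258  -282
Fourth differences: -24  -24  -24  -24
The fourth differences are constant (-24).
-282 − 24 = -306;  -1788 − 306 = -2094;  -8123 − 2094 = -10217;  -29625 − 10217 = -39842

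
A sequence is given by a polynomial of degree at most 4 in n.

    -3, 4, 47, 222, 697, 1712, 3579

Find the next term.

6682

First differences: 7 , 43 , 175 , 475 , 1015 , 1867
Second differences: 36 , 132 , 300 , 540 , 852
Third differences: 96 , 168 , 240 , 312
Fourth differences: 72 , 72 , 72
The fourth differences are constant (72).
312 + 72 = 384;  852 + 384 = 1236;  1867 + 1236 = 3103;  3579 + 3103 = 6682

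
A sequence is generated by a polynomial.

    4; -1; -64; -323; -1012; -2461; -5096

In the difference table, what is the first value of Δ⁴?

-96

First differences: -5, -63, -259, -689, -1449, -2635
Second differences: -58, -196, -430, -760, -1186
Third differences: -138, -234, -330, -426
Fourth differences: -96, -96, -96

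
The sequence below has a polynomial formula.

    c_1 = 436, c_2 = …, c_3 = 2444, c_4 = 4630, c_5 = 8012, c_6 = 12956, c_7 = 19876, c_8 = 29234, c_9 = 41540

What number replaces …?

Using the last 7 terms:
Δ: 2186, 3382, 4944, 6920, 9358, 12306
Δ²: 1196, 1562, 1976, 2438, 2948
Δ³: 366, 414, 462, 510
Δ⁴: 48, 48, 48
Constant fourth difference = 48.
Extend backward: 366 − 48 = 318;  1196 − 318 = 878;  2186 − 878 = 1308;  2444 − 1308 = 1136

1136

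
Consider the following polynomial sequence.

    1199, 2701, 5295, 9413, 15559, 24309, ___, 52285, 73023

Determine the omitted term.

36311

Using the first 6 terms:
Δ: 1502  2594  4118  6146  8750
Δ²: 1092  1524  2028  2604
Δ³: 432  504  576
Δ⁴: 72  72
Constant fourth difference = 72.
Extend forward: 576 + 72 = 648;  2604 + 648 = 3252;  8750 + 3252 = 12002;  24309 + 12002 = 36311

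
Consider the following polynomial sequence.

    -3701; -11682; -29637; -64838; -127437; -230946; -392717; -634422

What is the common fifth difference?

-480

D1: -7981, -17955, -35201, -62599, -103509, -161771, -241705
D2: -9974, -17246, -27398, -40910, -58262, -79934
D3: -7272, -10152, -13512, -17352, -21672
D4: -2880, -3360, -3840, -4320
D5: -480, -480, -480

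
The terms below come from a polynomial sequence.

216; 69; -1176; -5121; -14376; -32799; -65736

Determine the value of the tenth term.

-332451

D1: -147 , -1245 , -3945 , -9255 , -18423 , -32937
D2: -1098 , -2700 , -5310 , -9168 , -14514
D3: -1602 , -2610 , -3858 , -5346
D4: -1008 , -1248 , -1488
D5: -240 , -240
The fifth differences are constant (-240).
-1488 − 240 = -1728;  -5346 − 1728 = -7074;  -14514 − 7074 = -21588;  -32937 − 21588 = -54525;  -65736 − 54525 = -120261
-1728 − 240 = -1968;  -7074 − 1968 = -9042;  -21588 − 9042 = -30630;  -54525 − 30630 = -85155;  -120261 − 85155 = -205416
-1968 − 240 = -2208;  -9042 − 2208 = -11250;  -30630 − 11250 = -41880;  -85155 − 41880 = -127035;  -205416 − 127035 = -332451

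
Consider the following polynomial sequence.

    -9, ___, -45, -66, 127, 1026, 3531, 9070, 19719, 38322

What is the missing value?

-14

Using the last 8 terms:
Δ: -21, 193, 899, 2505, 5539, 10649, 18603
Δ²: 214, 706, 1606, 3034, 5110, 7954
Δ³: 492, 900, 1428, 2076, 2844
Δ⁴: 408, 528, 648, 768
Δ⁵: 120, 120, 120
Constant fifth difference = 120.
Extend backward: 408 − 120 = 288;  492 − 288 = 204;  214 − 204 = 10;  -21 − 10 = -31;  -45 + 31 = -14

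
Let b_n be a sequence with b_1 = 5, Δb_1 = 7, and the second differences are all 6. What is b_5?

69

Build the table forward from the leading diagonal:
Second differences: 6, 6, 6, 6, 6
First differences: 7, 13, 19, 25, 31
b: 5, 12, 25, 44, 69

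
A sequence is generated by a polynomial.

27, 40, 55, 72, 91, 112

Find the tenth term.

13  15  17  19  21
2  2  2  2
Constant second difference = 2, so extend:
21 + 2 = 23;  112 + 23 = 135
23 + 2 = 25;  135 + 25 = 160
25 + 2 = 27;  160 + 27 = 187
27 + 2 = 29;  187 + 29 = 216

216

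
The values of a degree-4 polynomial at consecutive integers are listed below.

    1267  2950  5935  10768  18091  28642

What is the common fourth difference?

Δ: 1683, 2985, 4833, 7323, 10551
Δ²: 1302, 1848, 2490, 3228
Δ³: 546, 642, 738
Δ⁴: 96, 96

96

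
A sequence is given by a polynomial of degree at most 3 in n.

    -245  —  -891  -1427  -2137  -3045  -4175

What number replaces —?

Using the last 5 terms:
First differences: -536  -710  -908  -1130
Second differences: -174  -198  -222
Third differences: -24  -24
Constant third difference = -24.
Extend backward: -174 + 24 = -150;  -536 + 150 = -386;  -891 + 386 = -505

-505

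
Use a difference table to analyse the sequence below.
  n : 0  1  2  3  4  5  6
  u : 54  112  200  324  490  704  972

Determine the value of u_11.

3332

Δ: 58, 88, 124, 166, 214, 268
Δ²: 30, 36, 42, 48, 54
Δ³: 6, 6, 6, 6
The third differences are constant (6).
54 + 6 = 60;  268 + 60 = 328;  972 + 328 = 1300
60 + 6 = 66;  328 + 66 = 394;  1300 + 394 = 1694
66 + 6 = 72;  394 + 72 = 466;  1694 + 466 = 2160
72 + 6 = 78;  466 + 78 = 544;  2160 + 544 = 2704
78 + 6 = 84;  544 + 84 = 628;  2704 + 628 = 3332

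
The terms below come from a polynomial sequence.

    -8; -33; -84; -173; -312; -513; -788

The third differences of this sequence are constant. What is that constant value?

-12

Δ: -25, -51, -89, -139, -201, -275
Δ²: -26, -38, -50, -62, -74
Δ³: -12, -12, -12, -12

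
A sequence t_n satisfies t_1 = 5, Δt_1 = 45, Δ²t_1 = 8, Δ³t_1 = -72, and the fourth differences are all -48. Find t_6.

-650

Build the table forward from the leading diagonal:
D4: -48  -48  -48  -48  -48  -48
D3: -72  -120  -168  -216  -264  -312
D2: 8  -64  -184  -352  -568  -832
D1: 45  53  -11  -195  -547  -1115
t: 5  50  103  92  -103  -650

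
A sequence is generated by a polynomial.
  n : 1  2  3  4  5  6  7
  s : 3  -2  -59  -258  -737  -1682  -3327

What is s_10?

-15522

-5  -57  -199  -479  -945  -1645
-52  -142  -280  -466  -700
-90  -138  -186  -234
-48  -48  -48
Constant fourth difference = -48, so extend:
-234 − 48 = -282;  -700 − 282 = -982;  -1645 − 982 = -2627;  -3327 − 2627 = -5954
-282 − 48 = -330;  -982 − 330 = -1312;  -2627 − 1312 = -3939;  -5954 − 3939 = -9893
-330 − 48 = -378;  -1312 − 378 = -1690;  -3939 − 1690 = -5629;  -9893 − 5629 = -15522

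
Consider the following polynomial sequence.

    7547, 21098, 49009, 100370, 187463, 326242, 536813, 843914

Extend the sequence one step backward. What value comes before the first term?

D1: 13551  27911  51361  87093  138779  210571  307101
D2: 14360  23450  35732  51686  71792  96530
D3: 9090  12282  15954  20106  24738
D4: 3192  3672  4152  4632
D5: 480  480  480
The fifth differences are constant at 480.
Work back: 3192 − 480 = 2712;  9090 − 2712 = 6378;  14360 − 6378 = 7982;  13551 − 7982 = 5569;  7547 − 5569 = 1978

1978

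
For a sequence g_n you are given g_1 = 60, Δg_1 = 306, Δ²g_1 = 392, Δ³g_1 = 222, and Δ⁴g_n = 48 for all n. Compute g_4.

2376

Build the table forward from the leading diagonal:
D4: 48  48  48  48
D3: 222  270  318  366
D2: 392  614  884  1202
D1: 306  698  1312  2196
g: 60  366  1064  2376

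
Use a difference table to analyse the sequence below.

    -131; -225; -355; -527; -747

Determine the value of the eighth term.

First differences: -94 , -130 , -172 , -220
Second differences: -36 , -42 , -48
Third differences: -6 , -6
Constant third difference = -6, so extend:
-48 − 6 = -54;  -220 − 54 = -274;  -747 − 274 = -1021
-54 − 6 = -60;  -274 − 60 = -334;  -1021 − 334 = -1355
-60 − 6 = -66;  -334 − 66 = -400;  -1355 − 400 = -1755

-1755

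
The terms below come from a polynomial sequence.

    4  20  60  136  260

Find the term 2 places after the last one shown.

First differences: 16  40  76  124
Second differences: 24  36  48
Third differences: 12  12
Constant third difference = 12, so extend:
48 + 12 = 60;  124 + 60 = 184;  260 + 184 = 444
60 + 12 = 72;  184 + 72 = 256;  444 + 256 = 700

700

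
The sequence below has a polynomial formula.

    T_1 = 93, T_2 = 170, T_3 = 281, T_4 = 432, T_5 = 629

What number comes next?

Δ: 77, 111, 151, 197
Δ²: 34, 40, 46
Δ³: 6, 6
Constant third difference = 6, so extend:
46 + 6 = 52;  197 + 52 = 249;  629 + 249 = 878

878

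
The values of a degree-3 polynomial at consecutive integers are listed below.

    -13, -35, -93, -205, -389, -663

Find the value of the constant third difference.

-18

D1: -22, -58, -112, -184, -274
D2: -36, -54, -72, -90
D3: -18, -18, -18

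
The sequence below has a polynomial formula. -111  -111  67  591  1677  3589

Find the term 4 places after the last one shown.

26457

D1: 0, 178, 524, 1086, 1912
D2: 178, 346, 562, 826
D3: 168, 216, 264
D4: 48, 48
Constant fourth difference = 48, so extend:
264 + 48 = 312;  826 + 312 = 1138;  1912 + 1138 = 3050;  3589 + 3050 = 6639
312 + 48 = 360;  1138 + 360 = 1498;  3050 + 1498 = 4548;  6639 + 4548 = 11187
360 + 48 = 408;  1498 + 408 = 1906;  4548 + 1906 = 6454;  11187 + 6454 = 17641
408 + 48 = 456;  1906 + 456 = 2362;  6454 + 2362 = 8816;  17641 + 8816 = 26457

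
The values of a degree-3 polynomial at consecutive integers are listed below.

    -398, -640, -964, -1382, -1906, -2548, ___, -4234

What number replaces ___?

-3320

Using the first 6 terms:
First differences: -242, -324, -418, -524, -642
Second differences: -82, -94, -106, -118
Third differences: -12, -12, -12
Constant third difference = -12.
Extend forward: -118 − 12 = -130;  -642 − 130 = -772;  -2548 − 772 = -3320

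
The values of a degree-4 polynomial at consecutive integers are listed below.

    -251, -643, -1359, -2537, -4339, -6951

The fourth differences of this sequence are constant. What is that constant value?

-24

D1: -392, -716, -1178, -1802, -2612
D2: -324, -462, -624, -810
D3: -138, -162, -186
D4: -24, -24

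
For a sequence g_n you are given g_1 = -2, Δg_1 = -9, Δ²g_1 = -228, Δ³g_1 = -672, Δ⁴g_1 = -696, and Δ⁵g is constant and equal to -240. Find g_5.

Build the table forward from the leading diagonal:
Δ⁵: -240  -240  -240  -240  -240
Δ⁴: -696  -936  -1176  -1416  -1656
Δ³: -672  -1368  -2304  -3480  -4896
Δ²: -228  -900  -2268  -4572  -8052
Δ: -9  -237  -1137  -3405  -7977
g: -2  -11  -248  -1385  -4790

-4790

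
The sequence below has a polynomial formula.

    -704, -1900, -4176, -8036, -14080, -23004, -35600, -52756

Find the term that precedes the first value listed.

-1196  -2276  -3860  -6044  -8924  -12596  -17156
-1080  -1584  -2184  -2880  -3672  -4560
-504  -600  -696  -792  -888
-96  -96  -96  -96
The fourth differences are constant at -96.
Work back: -504 + 96 = -408;  -1080 + 408 = -672;  -1196 + 672 = -524;  -704 + 524 = -180

-180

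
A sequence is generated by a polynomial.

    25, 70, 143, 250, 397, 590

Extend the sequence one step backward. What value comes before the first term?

2

First differences: 45  73  107  147  193
Second differences: 28  34  40  46
Third differences: 6  6  6
The third differences are constant at 6.
Work back: 28 − 6 = 22;  45 − 22 = 23;  25 − 23 = 2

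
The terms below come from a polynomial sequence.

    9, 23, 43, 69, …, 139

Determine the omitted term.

Using the first 4 terms:
14  20  26
6  6
Constant second difference = 6.
Extend forward: 26 + 6 = 32;  69 + 32 = 101

101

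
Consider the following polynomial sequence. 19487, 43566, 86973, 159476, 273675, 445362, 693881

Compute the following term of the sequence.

1042488

First differences: 24079 , 43407 , 72503 , 114199 , 171687 , 248519
Second differences: 19328 , 29096 , 41696 , 57488 , 76832
Third differences: 9768 , 12600 , 15792 , 19344
Fourth differences: 2832 , 3192 , 3552
Fifth differences: 360 , 360
Fifth differences constant at 360.
3552 + 360 = 3912;  19344 + 3912 = 23256;  76832 + 23256 = 100088;  248519 + 100088 = 348607;  693881 + 348607 = 1042488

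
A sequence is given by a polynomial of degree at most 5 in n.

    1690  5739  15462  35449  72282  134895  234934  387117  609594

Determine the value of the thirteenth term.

First differences: 4049 , 9723 , 19987 , 36833 , 62613 , 100039 , 152183 , 222477
Second differences: 5674 , 10264 , 16846 , 25780 , 37426 , 52144 , 70294
Third differences: 4590 , 6582 , 8934 , 11646 , 14718 , 18150
Fourth differences: 1992 , 2352 , 2712 , 3072 , 3432
Fifth differences: 360 , 360 , 360 , 360
Constant fifth difference = 360, so extend:
3432 + 360 = 3792;  18150 + 3792 = 21942;  70294 + 21942 = 92236;  222477 + 92236 = 314713;  609594 + 314713 = 924307
3792 + 360 = 4152;  21942 + 4152 = 26094;  92236 + 26094 = 118330;  314713 + 118330 = 433043;  924307 + 433043 = 1357350
4152 + 360 = 4512;  26094 + 4512 = 30606;  118330 + 30606 = 148936;  433043 + 148936 = 581979;  1357350 + 581979 = 1939329
4512 + 360 = 4872;  30606 + 4872 = 35478;  148936 + 35478 = 184414;  581979 + 184414 = 766393;  1939329 + 766393 = 2705722

2705722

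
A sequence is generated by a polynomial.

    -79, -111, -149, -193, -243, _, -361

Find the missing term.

-299

Using the first 5 terms:
-32, -38, -44, -50
-6, -6, -6
Constant second difference = -6.
Extend forward: -50 − 6 = -56;  -243 − 56 = -299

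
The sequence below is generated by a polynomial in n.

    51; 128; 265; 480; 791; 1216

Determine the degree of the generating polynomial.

Δ: 77, 137, 215, 311, 425
Δ²: 60, 78, 96, 114
Δ³: 18, 18, 18
The third differences are constant, so the polynomial has degree 3.

3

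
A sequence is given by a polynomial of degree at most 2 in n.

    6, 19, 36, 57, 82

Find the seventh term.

144

D1: 13, 17, 21, 25
D2: 4, 4, 4
Second differences constant at 4.
25 + 4 = 29;  82 + 29 = 111
29 + 4 = 33;  111 + 33 = 144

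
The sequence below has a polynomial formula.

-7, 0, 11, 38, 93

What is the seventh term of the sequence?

335

7  11  27  55
4  16  28
12  12
The third differences are constant (12).
28 + 12 = 40;  55 + 40 = 95;  93 + 95 = 188
40 + 12 = 52;  95 + 52 = 147;  188 + 147 = 335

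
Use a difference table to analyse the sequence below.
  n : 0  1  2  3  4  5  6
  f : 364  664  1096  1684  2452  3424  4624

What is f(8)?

7804

300 , 432 , 588 , 768 , 972 , 1200
132 , 156 , 180 , 204 , 228
24 , 24 , 24 , 24
Constant third difference = 24, so extend:
228 + 24 = 252;  1200 + 252 = 1452;  4624 + 1452 = 6076
252 + 24 = 276;  1452 + 276 = 1728;  6076 + 1728 = 7804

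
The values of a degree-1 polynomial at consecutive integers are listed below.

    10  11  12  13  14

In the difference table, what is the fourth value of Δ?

1

First differences: 1, 1, 1, 1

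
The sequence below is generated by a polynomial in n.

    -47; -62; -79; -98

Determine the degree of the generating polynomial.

Δ: -15, -17, -19
Δ²: -2, -2
The second differences are constant, so the polynomial has degree 2.

2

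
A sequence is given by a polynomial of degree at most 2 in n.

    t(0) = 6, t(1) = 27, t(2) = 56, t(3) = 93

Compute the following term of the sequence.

First differences: 21 , 29 , 37
Second differences: 8 , 8
Second differences constant at 8.
37 + 8 = 45;  93 + 45 = 138

138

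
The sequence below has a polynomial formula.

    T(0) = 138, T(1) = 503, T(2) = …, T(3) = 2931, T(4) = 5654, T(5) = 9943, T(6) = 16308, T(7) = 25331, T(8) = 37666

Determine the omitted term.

Using the last 6 terms:
First differences: 2723  4289  6365  9023  12335
Second differences: 1566  2076  2658  3312
Third differences: 510  582  654
Fourth differences: 72  72
Constant fourth difference = 72.
Extend backward: 510 − 72 = 438;  1566 − 438 = 1128;  2723 − 1128 = 1595;  2931 − 1595 = 1336

1336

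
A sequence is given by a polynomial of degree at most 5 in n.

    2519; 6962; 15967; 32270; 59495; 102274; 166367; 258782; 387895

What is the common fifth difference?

Δ: 4443, 9005, 16303, 27225, 42779, 64093, 92415, 129113
Δ²: 4562, 7298, 10922, 15554, 21314, 28322, 36698
Δ³: 2736, 3624, 4632, 5760, 7008, 8376
Δ⁴: 888, 1008, 1128, 1248, 1368
Δ⁵: 120, 120, 120, 120

120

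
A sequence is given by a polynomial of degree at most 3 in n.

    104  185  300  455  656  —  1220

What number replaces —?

909

Using the first 5 terms:
First differences: 81, 115, 155, 201
Second differences: 34, 40, 46
Third differences: 6, 6
Constant third difference = 6.
Extend forward: 46 + 6 = 52;  201 + 52 = 253;  656 + 253 = 909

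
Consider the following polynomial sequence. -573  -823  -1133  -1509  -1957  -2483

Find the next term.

-3093

Δ: -250, -310, -376, -448, -526
Δ²: -60, -66, -72, -78
Δ³: -6, -6, -6
The third differences are constant (-6).
-78 − 6 = -84;  -526 − 84 = -610;  -2483 − 610 = -3093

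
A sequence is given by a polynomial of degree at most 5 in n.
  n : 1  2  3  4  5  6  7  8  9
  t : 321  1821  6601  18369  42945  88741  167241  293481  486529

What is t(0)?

25

D1: 1500, 4780, 11768, 24576, 45796, 78500, 126240, 193048
D2: 3280, 6988, 12808, 21220, 32704, 47740, 66808
D3: 3708, 5820, 8412, 11484, 15036, 19068
D4: 2112, 2592, 3072, 3552, 4032
D5: 480, 480, 480, 480
The fifth differences are constant at 480.
Work back: 2112 − 480 = 1632;  3708 − 1632 = 2076;  3280 − 2076 = 1204;  1500 − 1204 = 296;  321 − 296 = 25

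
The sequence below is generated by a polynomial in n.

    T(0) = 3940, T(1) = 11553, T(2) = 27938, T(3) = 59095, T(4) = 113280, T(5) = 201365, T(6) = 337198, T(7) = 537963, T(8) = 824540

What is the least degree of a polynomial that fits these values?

5

D1: 7613, 16385, 31157, 54185, 88085, 135833, 200765, 286577
D2: 8772, 14772, 23028, 33900, 47748, 64932, 85812
D3: 6000, 8256, 10872, 13848, 17184, 20880
D4: 2256, 2616, 2976, 3336, 3696
D5: 360, 360, 360, 360
The fifth differences are constant, so the polynomial has degree 5.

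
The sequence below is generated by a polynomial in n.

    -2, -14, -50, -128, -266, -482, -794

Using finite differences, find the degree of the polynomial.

D1: -12, -36, -78, -138, -216, -312
D2: -24, -42, -60, -78, -96
D3: -18, -18, -18, -18
The third differences are constant, so the polynomial has degree 3.

3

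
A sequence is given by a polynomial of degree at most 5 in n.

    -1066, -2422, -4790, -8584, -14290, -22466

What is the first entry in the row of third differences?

-414

Δ: -1356, -2368, -3794, -5706, -8176
Δ²: -1012, -1426, -1912, -2470
Δ³: -414, -486, -558
Δ⁴: -72, -72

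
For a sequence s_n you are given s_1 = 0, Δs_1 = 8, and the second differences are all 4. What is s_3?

Build the table forward from the leading diagonal:
D2: 4, 4, 4
D1: 8, 12, 16
s: 0, 8, 20

20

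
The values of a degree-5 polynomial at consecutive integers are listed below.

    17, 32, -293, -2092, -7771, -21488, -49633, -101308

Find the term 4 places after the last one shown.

-847148

15  -325  -1799  -5679  -13717  -28145  -51675
-340  -1474  -3880  -8038  -14428  -23530
-1134  -2406  -4158  -6390  -9102
-1272  -1752  -2232  -2712
-480  -480  -480
Constant fifth difference = -480, so extend:
-2712 − 480 = -3192;  -9102 − 3192 = -12294;  -23530 − 12294 = -35824;  -51675 − 35824 = -87499;  -101308 − 87499 = -188807
-3192 − 480 = -3672;  -12294 − 3672 = -15966;  -35824 − 15966 = -51790;  -87499 − 51790 = -139289;  -188807 − 139289 = -328096
-3672 − 480 = -4152;  -15966 − 4152 = -20118;  -51790 − 20118 = -71908;  -139289 − 71908 = -211197;  -328096 − 211197 = -539293
-4152 − 480 = -4632;  -20118 − 4632 = -24750;  -71908 − 24750 = -96658;  -211197 − 96658 = -307855;  -539293 − 307855 = -847148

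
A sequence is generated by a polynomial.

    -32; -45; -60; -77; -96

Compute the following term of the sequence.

Δ: -13  -15  -17  -19
Δ²: -2  -2  -2
Constant second difference = -2, so extend:
-19 − 2 = -21;  -96 − 21 = -117

-117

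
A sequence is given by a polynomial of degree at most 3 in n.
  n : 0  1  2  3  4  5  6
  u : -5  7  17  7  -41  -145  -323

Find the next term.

12, 10, -10, -48, -104, -178
-2, -20, -38, -56, -74
-18, -18, -18, -18
The third differences are constant (-18).
-74 − 18 = -92;  -178 − 92 = -270;  -323 − 270 = -593

-593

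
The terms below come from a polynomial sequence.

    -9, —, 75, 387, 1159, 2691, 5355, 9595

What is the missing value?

-5

Using the last 6 terms:
D1: 312, 772, 1532, 2664, 4240
D2: 460, 760, 1132, 1576
D3: 300, 372, 444
D4: 72, 72
Constant fourth difference = 72.
Extend backward: 300 − 72 = 228;  460 − 228 = 232;  312 − 232 = 80;  75 − 80 = -5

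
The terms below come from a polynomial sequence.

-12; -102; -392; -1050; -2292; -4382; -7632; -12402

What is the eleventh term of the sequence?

-40152

First differences: -90, -290, -658, -1242, -2090, -3250, -4770
Second differences: -200, -368, -584, -848, -1160, -1520
Third differences: -168, -216, -264, -312, -360
Fourth differences: -48, -48, -48, -48
The fourth differences are constant (-48).
-360 − 48 = -408;  -1520 − 408 = -1928;  -4770 − 1928 = -6698;  -12402 − 6698 = -19100
-408 − 48 = -456;  -1928 − 456 = -2384;  -6698 − 2384 = -9082;  -19100 − 9082 = -28182
-456 − 48 = -504;  -2384 − 504 = -2888;  -9082 − 2888 = -11970;  -28182 − 11970 = -40152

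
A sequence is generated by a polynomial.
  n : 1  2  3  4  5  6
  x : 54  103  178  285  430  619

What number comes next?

D1: 49, 75, 107, 145, 189
D2: 26, 32, 38, 44
D3: 6, 6, 6
Constant third difference = 6, so extend:
44 + 6 = 50;  189 + 50 = 239;  619 + 239 = 858

858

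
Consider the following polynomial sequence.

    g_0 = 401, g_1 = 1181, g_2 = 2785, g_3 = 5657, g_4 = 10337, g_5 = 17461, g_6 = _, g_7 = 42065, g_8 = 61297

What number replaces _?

Using the first 6 terms:
780, 1604, 2872, 4680, 7124
824, 1268, 1808, 2444
444, 540, 636
96, 96
Constant fourth difference = 96.
Extend forward: 636 + 96 = 732;  2444 + 732 = 3176;  7124 + 3176 = 10300;  17461 + 10300 = 27761

27761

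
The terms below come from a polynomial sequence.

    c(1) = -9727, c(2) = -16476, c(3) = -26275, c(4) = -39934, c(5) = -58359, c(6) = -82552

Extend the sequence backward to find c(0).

-6749  -9799  -13659  -18425  -24193
-3050  -3860  -4766  -5768
-810  -906  -1002
-96  -96
The fourth differences are constant at -96.
Work back: -810 + 96 = -714;  -3050 + 714 = -2336;  -6749 + 2336 = -4413;  -9727 + 4413 = -5314

-5314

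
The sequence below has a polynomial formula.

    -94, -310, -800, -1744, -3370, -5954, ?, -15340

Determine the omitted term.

-9820

Using the first 6 terms:
D1: -216, -490, -944, -1626, -2584
D2: -274, -454, -682, -958
D3: -180, -228, -276
D4: -48, -48
Constant fourth difference = -48.
Extend forward: -276 − 48 = -324;  -958 − 324 = -1282;  -2584 − 1282 = -3866;  -5954 − 3866 = -9820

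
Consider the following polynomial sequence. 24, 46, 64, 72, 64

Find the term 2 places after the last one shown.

-24

Δ: 22, 18, 8, -8
Δ²: -4, -10, -16
Δ³: -6, -6
Constant third difference = -6, so extend:
-16 − 6 = -22;  -8 − 22 = -30;  64 − 30 = 34
-22 − 6 = -28;  -30 − 28 = -58;  34 − 58 = -24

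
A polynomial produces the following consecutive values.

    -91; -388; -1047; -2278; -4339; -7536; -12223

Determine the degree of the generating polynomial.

First differences: -297, -659, -1231, -2061, -3197, -4687
Second differences: -362, -572, -830, -1136, -1490
Third differences: -210, -258, -306, -354
Fourth differences: -48, -48, -48
The fourth differences are constant, so the polynomial has degree 4.

4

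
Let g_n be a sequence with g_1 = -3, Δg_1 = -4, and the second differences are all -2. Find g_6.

Build the table forward from the leading diagonal:
Δ²: -2, -2, -2, -2, -2, -2
Δ: -4, -6, -8, -10, -12, -14
g: -3, -7, -13, -21, -31, -43

-43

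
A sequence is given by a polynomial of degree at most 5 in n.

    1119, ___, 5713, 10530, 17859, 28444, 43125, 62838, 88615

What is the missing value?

2760

Using the last 7 terms:
First differences: 4817  7329  10585  14681  19713  25777
Second differences: 2512  3256  4096  5032  6064
Third differences: 744  840  936  1032
Fourth differences: 96  96  96
Constant fourth difference = 96.
Extend backward: 744 − 96 = 648;  2512 − 648 = 1864;  4817 − 1864 = 2953;  5713 − 2953 = 2760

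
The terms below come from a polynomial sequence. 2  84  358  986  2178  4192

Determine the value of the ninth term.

18466

First differences: 82, 274, 628, 1192, 2014
Second differences: 192, 354, 564, 822
Third differences: 162, 210, 258
Fourth differences: 48, 48
The fourth differences are constant (48).
258 + 48 = 306;  822 + 306 = 1128;  2014 + 1128 = 3142;  4192 + 3142 = 7334
306 + 48 = 354;  1128 + 354 = 1482;  3142 + 1482 = 4624;  7334 + 4624 = 11958
354 + 48 = 402;  1482 + 402 = 1884;  4624 + 1884 = 6508;  11958 + 6508 = 18466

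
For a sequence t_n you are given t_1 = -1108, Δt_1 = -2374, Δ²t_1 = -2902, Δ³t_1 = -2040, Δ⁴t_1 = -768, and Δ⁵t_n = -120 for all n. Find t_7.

Build the table forward from the leading diagonal:
Fifth differences: -120, -120, -120, -120, -120, -120, -120
Fourth differences: -768, -888, -1008, -1128, -1248, -1368, -1488
Third differences: -2040, -2808, -3696, -4704, -5832, -7080, -8448
Second differences: -2902, -4942, -7750, -11446, -16150, -21982, -29062
First differences: -2374, -5276, -10218, -17968, -29414, -45564, -67546
t: -1108, -3482, -8758, -18976, -36944, -66358, -111922

-111922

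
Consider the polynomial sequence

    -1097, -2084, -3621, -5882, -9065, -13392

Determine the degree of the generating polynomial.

D1: -987, -1537, -2261, -3183, -4327
D2: -550, -724, -922, -1144
D3: -174, -198, -222
D4: -24, -24
The fourth differences are constant, so the polynomial has degree 4.

4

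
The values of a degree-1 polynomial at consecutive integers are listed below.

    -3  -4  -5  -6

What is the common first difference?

Δ: -1, -1, -1

-1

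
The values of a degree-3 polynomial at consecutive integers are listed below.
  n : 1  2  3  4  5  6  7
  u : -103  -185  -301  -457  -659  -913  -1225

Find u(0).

-49

First differences: -82, -116, -156, -202, -254, -312
Second differences: -34, -40, -46, -52, -58
Third differences: -6, -6, -6, -6
The third differences are constant at -6.
Work back: -34 + 6 = -28;  -82 + 28 = -54;  -103 + 54 = -49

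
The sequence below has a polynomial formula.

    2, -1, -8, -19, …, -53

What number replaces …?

-34

Using the first 4 terms:
Δ: -3, -7, -11
Δ²: -4, -4
Constant second difference = -4.
Extend forward: -11 − 4 = -15;  -19 − 15 = -34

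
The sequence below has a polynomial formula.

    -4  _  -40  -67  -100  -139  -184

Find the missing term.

-19

Using the last 5 terms:
-27, -33, -39, -45
-6, -6, -6
Constant second difference = -6.
Extend backward: -27 + 6 = -21;  -40 + 21 = -19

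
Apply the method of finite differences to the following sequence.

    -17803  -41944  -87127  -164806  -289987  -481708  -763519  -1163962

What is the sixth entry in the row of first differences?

-281811

D1: -24141, -45183, -77679, -125181, -191721, -281811, -400443
D2: -21042, -32496, -47502, -66540, -90090, -118632
D3: -11454, -15006, -19038, -23550, -28542
D4: -3552, -4032, -4512, -4992
D5: -480, -480, -480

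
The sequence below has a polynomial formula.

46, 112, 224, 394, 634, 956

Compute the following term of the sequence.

D1: 66  112  170  240  322
D2: 46  58  70  82
D3: 12  12  12
Third differences constant at 12.
82 + 12 = 94;  322 + 94 = 416;  956 + 416 = 1372

1372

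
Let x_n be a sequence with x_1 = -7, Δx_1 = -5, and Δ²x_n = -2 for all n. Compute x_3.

-19

Build the table forward from the leading diagonal:
Second differences: -2  -2  -2
First differences: -5  -7  -9
x: -7  -12  -19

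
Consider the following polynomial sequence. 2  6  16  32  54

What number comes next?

4, 10, 16, 22
6, 6, 6
Constant second difference = 6, so extend:
22 + 6 = 28;  54 + 28 = 82

82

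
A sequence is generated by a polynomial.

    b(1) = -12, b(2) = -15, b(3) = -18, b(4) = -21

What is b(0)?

D1: -3  -3  -3
The first differences are constant at -3.
Work back: -12 + 3 = -9

-9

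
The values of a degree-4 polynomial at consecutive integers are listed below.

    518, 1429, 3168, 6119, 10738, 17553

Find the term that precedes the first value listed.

911, 1739, 2951, 4619, 6815
828, 1212, 1668, 2196
384, 456, 528
72, 72
The fourth differences are constant at 72.
Work back: 384 − 72 = 312;  828 − 312 = 516;  911 − 516 = 395;  518 − 395 = 123

123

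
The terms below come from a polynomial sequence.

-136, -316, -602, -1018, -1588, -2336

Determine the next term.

First differences: -180  -286  -416  -570  -748
Second differences: -106  -130  -154  -178
Third differences: -24  -24  -24
Third differences constant at -24.
-178 − 24 = -202;  -748 − 202 = -950;  -2336 − 950 = -3286

-3286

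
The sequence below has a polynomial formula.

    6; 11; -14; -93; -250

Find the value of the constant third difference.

-24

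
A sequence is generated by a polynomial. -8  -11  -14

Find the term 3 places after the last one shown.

-23

-3  -3
The first differences are constant (-3).
-14 − 3 = -17
-17 − 3 = -20
-20 − 3 = -23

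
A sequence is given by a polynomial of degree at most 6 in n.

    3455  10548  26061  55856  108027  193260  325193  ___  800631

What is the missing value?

Using the first 7 terms:
D1: 7093, 15513, 29795, 52171, 85233, 131933
D2: 8420, 14282, 22376, 33062, 46700
D3: 5862, 8094, 10686, 13638
D4: 2232, 2592, 2952
D5: 360, 360
Constant fifth difference = 360.
Extend forward: 2952 + 360 = 3312;  13638 + 3312 = 16950;  46700 + 16950 = 63650;  131933 + 63650 = 195583;  325193 + 195583 = 520776

520776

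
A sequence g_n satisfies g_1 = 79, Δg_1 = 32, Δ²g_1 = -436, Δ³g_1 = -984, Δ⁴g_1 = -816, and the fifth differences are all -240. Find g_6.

-18281

Build the table forward from the leading diagonal:
Δ⁵: -240  -240  -240  -240  -240  -240
Δ⁴: -816  -1056  -1296  -1536  -1776  -2016
Δ³: -984  -1800  -2856  -4152  -5688  -7464
Δ²: -436  -1420  -3220  -6076  -10228  -15916
Δ: 32  -404  -1824  -5044  -11120  -21348
g: 79  111  -293  -2117  -7161  -18281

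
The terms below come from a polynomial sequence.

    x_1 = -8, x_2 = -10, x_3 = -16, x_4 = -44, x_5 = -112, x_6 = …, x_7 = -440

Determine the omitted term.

-238

Using the first 5 terms:
D1: -2  -6  -28  -68
D2: -4  -22  -40
D3: -18  -18
Constant third difference = -18.
Extend forward: -40 − 18 = -58;  -68 − 58 = -126;  -112 − 126 = -238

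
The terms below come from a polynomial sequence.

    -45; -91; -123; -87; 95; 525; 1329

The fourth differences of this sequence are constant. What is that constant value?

24

Δ: -46, -32, 36, 182, 430, 804
Δ²: 14, 68, 146, 248, 374
Δ³: 54, 78, 102, 126
Δ⁴: 24, 24, 24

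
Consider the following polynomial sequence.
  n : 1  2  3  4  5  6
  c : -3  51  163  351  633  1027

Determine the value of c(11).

First differences: 54, 112, 188, 282, 394
Second differences: 58, 76, 94, 112
Third differences: 18, 18, 18
The third differences are constant (18).
112 + 18 = 130;  394 + 130 = 524;  1027 + 524 = 1551
130 + 18 = 148;  524 + 148 = 672;  1551 + 672 = 2223
148 + 18 = 166;  672 + 166 = 838;  2223 + 838 = 3061
166 + 18 = 184;  838 + 184 = 1022;  3061 + 1022 = 4083
184 + 18 = 202;  1022 + 202 = 1224;  4083 + 1224 = 5307

5307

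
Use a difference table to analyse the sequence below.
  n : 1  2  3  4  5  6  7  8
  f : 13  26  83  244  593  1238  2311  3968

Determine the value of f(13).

28153

First differences: 13, 57, 161, 349, 645, 1073, 1657
Second differences: 44, 104, 188, 296, 428, 584
Third differences: 60, 84, 108, 132, 156
Fourth differences: 24, 24, 24, 24
The fourth differences are constant (24).
156 + 24 = 180;  584 + 180 = 764;  1657 + 764 = 2421;  3968 + 2421 = 6389
180 + 24 = 204;  764 + 204 = 968;  2421 + 968 = 3389;  6389 + 3389 = 9778
204 + 24 = 228;  968 + 228 = 1196;  3389 + 1196 = 4585;  9778 + 4585 = 14363
228 + 24 = 252;  1196 + 252 = 1448;  4585 + 1448 = 6033;  14363 + 6033 = 20396
252 + 24 = 276;  1448 + 276 = 1724;  6033 + 1724 = 7757;  20396 + 7757 = 28153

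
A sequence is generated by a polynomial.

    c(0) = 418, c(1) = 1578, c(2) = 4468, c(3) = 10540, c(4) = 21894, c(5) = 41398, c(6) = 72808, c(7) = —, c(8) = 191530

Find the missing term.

Using the first 7 terms:
1160, 2890, 6072, 11354, 19504, 31410
1730, 3182, 5282, 8150, 11906
1452, 2100, 2868, 3756
648, 768, 888
120, 120
Constant fifth difference = 120.
Extend forward: 888 + 120 = 1008;  3756 + 1008 = 4764;  11906 + 4764 = 16670;  31410 + 16670 = 48080;  72808 + 48080 = 120888

120888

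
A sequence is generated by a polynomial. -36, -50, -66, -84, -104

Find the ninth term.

-14, -16, -18, -20
-2, -2, -2
The second differences are constant (-2).
-20 − 2 = -22;  -104 − 22 = -126
-22 − 2 = -24;  -126 − 24 = -150
-24 − 2 = -26;  -150 − 26 = -176
-26 − 2 = -28;  -176 − 28 = -204

-204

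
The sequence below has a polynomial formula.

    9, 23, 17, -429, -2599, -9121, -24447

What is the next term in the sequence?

14 , -6 , -446 , -2170 , -6522 , -15326
-20 , -440 , -1724 , -4352 , -8804
-420 , -1284 , -2628 , -4452
-864 , -1344 , -1824
-480 , -480
Constant fifth difference = -480, so extend:
-1824 − 480 = -2304;  -4452 − 2304 = -6756;  -8804 − 6756 = -15560;  -15326 − 15560 = -30886;  -24447 − 30886 = -55333

-55333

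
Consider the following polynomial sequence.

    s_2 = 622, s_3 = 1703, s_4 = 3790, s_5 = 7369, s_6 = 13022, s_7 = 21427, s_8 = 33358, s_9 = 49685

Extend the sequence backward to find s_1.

157

D1: 1081  2087  3579  5653  8405  11931  16327
D2: 1006  1492  2074  2752  3526  4396
D3: 486  582  678  774  870
D4: 96  96  96  96
The fourth differences are constant at 96.
Work back: 486 − 96 = 390;  1006 − 390 = 616;  1081 − 616 = 465;  622 − 465 = 157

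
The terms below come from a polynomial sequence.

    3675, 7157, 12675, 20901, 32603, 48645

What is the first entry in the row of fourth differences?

96

D1: 3482, 5518, 8226, 11702, 16042
D2: 2036, 2708, 3476, 4340
D3: 672, 768, 864
D4: 96, 96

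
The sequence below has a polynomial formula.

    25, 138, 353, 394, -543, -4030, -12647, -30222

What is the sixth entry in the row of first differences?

-8617

First differences: 113, 215, 41, -937, -3487, -8617, -17575
Second differences: 102, -174, -978, -2550, -5130, -8958
Third differences: -276, -804, -1572, -2580, -3828
Fourth differences: -528, -768, -1008, -1248
Fifth differences: -240, -240, -240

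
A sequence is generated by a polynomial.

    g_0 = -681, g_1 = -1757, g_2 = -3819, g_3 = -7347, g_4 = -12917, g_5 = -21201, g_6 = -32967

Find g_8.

-70497

First differences: -1076 , -2062 , -3528 , -5570 , -8284 , -11766
Second differences: -986 , -1466 , -2042 , -2714 , -3482
Third differences: -480 , -576 , -672 , -768
Fourth differences: -96 , -96 , -96
Constant fourth difference = -96, so extend:
-768 − 96 = -864;  -3482 − 864 = -4346;  -11766 − 4346 = -16112;  -32967 − 16112 = -49079
-864 − 96 = -960;  -4346 − 960 = -5306;  -16112 − 5306 = -21418;  -49079 − 21418 = -70497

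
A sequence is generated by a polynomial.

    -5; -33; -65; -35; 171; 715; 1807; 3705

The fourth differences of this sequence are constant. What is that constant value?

Δ: -28, -32, 30, 206, 544, 1092, 1898
Δ²: -4, 62, 176, 338, 548, 806
Δ³: 66, 114, 162, 210, 258
Δ⁴: 48, 48, 48, 48

48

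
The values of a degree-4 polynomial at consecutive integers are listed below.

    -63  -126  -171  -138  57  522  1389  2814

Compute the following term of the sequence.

4977

D1: -63, -45, 33, 195, 465, 867, 1425
D2: 18, 78, 162, 270, 402, 558
D3: 60, 84, 108, 132, 156
D4: 24, 24, 24, 24
The fourth differences are constant (24).
156 + 24 = 180;  558 + 180 = 738;  1425 + 738 = 2163;  2814 + 2163 = 4977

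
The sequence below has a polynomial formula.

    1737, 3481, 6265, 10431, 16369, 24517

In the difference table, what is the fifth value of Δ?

D1: 1744, 2784, 4166, 5938, 8148
D2: 1040, 1382, 1772, 2210
D3: 342, 390, 438
D4: 48, 48

8148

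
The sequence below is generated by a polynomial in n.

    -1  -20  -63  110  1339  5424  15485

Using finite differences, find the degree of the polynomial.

5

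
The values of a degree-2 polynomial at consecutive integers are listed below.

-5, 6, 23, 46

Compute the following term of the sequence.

Δ: 11  17  23
Δ²: 6  6
The second differences are constant (6).
23 + 6 = 29;  46 + 29 = 75

75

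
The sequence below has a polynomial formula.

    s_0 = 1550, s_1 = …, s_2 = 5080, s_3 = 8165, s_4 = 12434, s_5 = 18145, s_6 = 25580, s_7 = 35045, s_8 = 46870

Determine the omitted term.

Using the last 7 terms:
Δ: 3085  4269  5711  7435  9465  11825
Δ²: 1184  1442  1724  2030  2360
Δ³: 258  282  306  330
Δ⁴: 24  24  24
Constant fourth difference = 24.
Extend backward: 258 − 24 = 234;  1184 − 234 = 950;  3085 − 950 = 2135;  5080 − 2135 = 2945

2945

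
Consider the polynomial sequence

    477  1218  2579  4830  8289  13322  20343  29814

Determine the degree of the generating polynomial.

D1: 741, 1361, 2251, 3459, 5033, 7021, 9471
D2: 620, 890, 1208, 1574, 1988, 2450
D3: 270, 318, 366, 414, 462
D4: 48, 48, 48, 48
The fourth differences are constant, so the polynomial has degree 4.

4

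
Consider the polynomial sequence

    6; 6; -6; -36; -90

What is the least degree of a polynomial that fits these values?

D1: 0, -12, -30, -54
D2: -12, -18, -24
D3: -6, -6
The third differences are constant, so the polynomial has degree 3.

3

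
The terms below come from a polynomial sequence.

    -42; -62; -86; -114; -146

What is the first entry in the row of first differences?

-20

Δ: -20, -24, -28, -32
Δ²: -4, -4, -4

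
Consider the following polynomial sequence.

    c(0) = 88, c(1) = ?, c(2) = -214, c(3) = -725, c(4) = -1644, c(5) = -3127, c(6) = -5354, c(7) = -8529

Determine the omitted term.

21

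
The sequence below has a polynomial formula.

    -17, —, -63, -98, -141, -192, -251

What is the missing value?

-36

Using the last 5 terms:
D1: -35  -43  -51  -59
D2: -8  -8  -8
Constant second difference = -8.
Extend backward: -35 + 8 = -27;  -63 + 27 = -36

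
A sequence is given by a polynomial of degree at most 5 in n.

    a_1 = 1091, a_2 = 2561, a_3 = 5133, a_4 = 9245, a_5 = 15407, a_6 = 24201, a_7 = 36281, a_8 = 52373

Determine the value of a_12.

173901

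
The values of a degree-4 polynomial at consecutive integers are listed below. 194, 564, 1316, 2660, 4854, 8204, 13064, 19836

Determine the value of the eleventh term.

First differences: 370, 752, 1344, 2194, 3350, 4860, 6772
Second differences: 382, 592, 850, 1156, 1510, 1912
Third differences: 210, 258, 306, 354, 402
Fourth differences: 48, 48, 48, 48
Fourth differences constant at 48.
402 + 48 = 450;  1912 + 450 = 2362;  6772 + 2362 = 9134;  19836 + 9134 = 28970
450 + 48 = 498;  2362 + 498 = 2860;  9134 + 2860 = 11994;  28970 + 11994 = 40964
498 + 48 = 546;  2860 + 546 = 3406;  11994 + 3406 = 15400;  40964 + 15400 = 56364

56364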